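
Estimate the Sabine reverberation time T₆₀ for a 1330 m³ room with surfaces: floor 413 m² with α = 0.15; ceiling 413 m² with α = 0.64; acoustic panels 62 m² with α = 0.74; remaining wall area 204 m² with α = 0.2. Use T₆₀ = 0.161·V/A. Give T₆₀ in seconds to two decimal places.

0.52 s

Summing Sᵢαᵢ: 413·0.15 + 413·0.64 + 62·0.74 + 204·0.2 = 412.95 m².
T₆₀ = 0.161 × 1330 / 412.95 = 0.519 s.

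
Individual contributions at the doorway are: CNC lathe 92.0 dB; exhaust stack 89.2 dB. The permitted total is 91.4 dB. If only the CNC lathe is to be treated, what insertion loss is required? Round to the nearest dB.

5 dB

Fixed contribution from the other source: Σ 10^(L/10) = 10^(89.2/10) = 8.318e+08 (89.20 dB).
To meet 91.4 dB overall, the treated CNC lathe may contribute at most 10^(91.4/10) − 8.318e+08 = 5.486e+08, i.e. 87.39 dB.
So the CNC lathe must be reduced from 92.0 to 87.39 dB: IL = 4.61 dB.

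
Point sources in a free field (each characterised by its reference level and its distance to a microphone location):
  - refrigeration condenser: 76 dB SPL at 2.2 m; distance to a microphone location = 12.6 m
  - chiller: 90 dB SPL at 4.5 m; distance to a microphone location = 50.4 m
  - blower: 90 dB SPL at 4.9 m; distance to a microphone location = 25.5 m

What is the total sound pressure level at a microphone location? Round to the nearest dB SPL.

First find each source's level at the receiver (point-source: −20·log₁₀(r/r_ref)), then combine on an intensity basis.
refrigeration condenser: 76 − 20·log₁₀(12.6/2.2) = 76 − 15.16 = 60.84 dB SPL.
chiller: 90 − 20·log₁₀(50.4/4.5) = 90 − 20.98 = 69.02 dB SPL.
blower: 90 − 20·log₁₀(25.5/4.9) = 90 − 14.33 = 75.67 dB SPL.
Σ 10^(L/10) = 4.611e+07 → L_total = 10·log₁₀(4.611e+07) = 76.64 dB SPL.

77 dB SPL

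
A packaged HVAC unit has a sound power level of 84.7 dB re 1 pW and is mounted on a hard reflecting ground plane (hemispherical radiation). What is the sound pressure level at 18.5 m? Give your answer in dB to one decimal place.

The power spreads over a hemisphere of area 2π·r², so L_p = L_w − 10·log₁₀(2π·r²).
2π·r² = 2150 m², 10·log₁₀ of that is 33.325 dB.
L_p = 84.7 − 33.325 = 51.37 dB.

51.4 dB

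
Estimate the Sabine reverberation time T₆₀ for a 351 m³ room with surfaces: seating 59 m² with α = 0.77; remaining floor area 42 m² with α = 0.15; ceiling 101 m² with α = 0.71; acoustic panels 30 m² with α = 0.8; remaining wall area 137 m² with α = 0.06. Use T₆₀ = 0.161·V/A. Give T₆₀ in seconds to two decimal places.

0.36 s

A = Σ Sᵢαᵢ = 59·0.77 + 42·0.15 + 101·0.71 + 30·0.8 + 137·0.06 = 155.66 m².
T₆₀ = 0.161·V/A = 0.161·351/155.66 = 0.363 s.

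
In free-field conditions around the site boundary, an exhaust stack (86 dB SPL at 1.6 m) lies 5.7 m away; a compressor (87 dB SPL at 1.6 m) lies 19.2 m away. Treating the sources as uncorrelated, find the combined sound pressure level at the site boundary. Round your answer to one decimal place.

First find each source's level at the receiver (point-source: −20·log₁₀(r/r_ref)), then combine on an intensity basis.
exhaust stack: 86 − 20·log₁₀(5.7/1.6) = 86 − 11.04 = 74.96 dB SPL.
compressor: 87 − 20·log₁₀(19.2/1.6) = 87 − 21.58 = 65.42 dB SPL.
Σ 10^(L/10) = 3.485e+07 → L_total = 10·log₁₀(3.485e+07) = 75.42 dB SPL.

75.4 dB SPL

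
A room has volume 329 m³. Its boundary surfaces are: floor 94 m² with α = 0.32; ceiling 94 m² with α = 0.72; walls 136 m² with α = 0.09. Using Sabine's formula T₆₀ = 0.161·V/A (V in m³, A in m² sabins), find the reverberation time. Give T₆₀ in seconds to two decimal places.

Total absorption A = 94·0.32 + 94·0.72 + 136·0.09 = 110.00 m² sabins.
T₆₀ = 0.161 × 329 / 110.00 = 0.482 s.

0.48 s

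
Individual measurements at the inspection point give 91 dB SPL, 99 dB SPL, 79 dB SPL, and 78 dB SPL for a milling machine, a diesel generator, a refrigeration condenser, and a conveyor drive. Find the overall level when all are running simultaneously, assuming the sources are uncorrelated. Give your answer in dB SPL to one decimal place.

Incoherent sources combine by intensity addition: L_total = 10·log₁₀(Σ 10^(L_i/10)).
Σ 10^(L/10) = 10^(91/10) + 10^(99/10) + 10^(79/10) + 10^(78/10) = 9.345e+09.
L_total = 10·log₁₀(9.345e+09) = 99.71 dB SPL.

99.7 dB SPL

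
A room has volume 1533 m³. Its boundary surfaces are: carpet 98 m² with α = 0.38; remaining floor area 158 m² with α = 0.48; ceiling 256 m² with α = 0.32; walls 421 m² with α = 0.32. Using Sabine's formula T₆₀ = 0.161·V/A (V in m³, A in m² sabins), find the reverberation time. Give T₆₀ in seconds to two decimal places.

0.75 s

Total absorption A = 98·0.38 + 158·0.48 + 256·0.32 + 421·0.32 = 329.72 m² sabins.
T₆₀ = 0.161·V/A = 0.161·1533/329.72 = 0.749 s.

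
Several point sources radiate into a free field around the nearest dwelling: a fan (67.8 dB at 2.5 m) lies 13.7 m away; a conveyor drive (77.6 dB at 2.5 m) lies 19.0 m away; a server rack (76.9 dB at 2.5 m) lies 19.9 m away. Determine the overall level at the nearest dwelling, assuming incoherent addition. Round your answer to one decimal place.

62.9 dB

First find each source's level at the receiver (point-source: −20·log₁₀(r/r_ref)), then combine on an intensity basis.
fan: 67.8 − 20·log₁₀(13.7/2.5) = 67.8 − 14.78 = 53.02 dB.
conveyor drive: 77.6 − 20·log₁₀(19.0/2.5) = 77.6 − 17.62 = 59.98 dB.
server rack: 76.9 − 20·log₁₀(19.9/2.5) = 76.9 − 18.02 = 58.88 dB.
Σ 10^(L/10) = 1.970e+06 → L_total = 10·log₁₀(1.970e+06) = 62.94 dB.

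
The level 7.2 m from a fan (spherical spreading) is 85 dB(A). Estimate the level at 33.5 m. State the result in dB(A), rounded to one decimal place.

71.6 dB(A)

Spherical spreading from a point source gives a 20·log₁₀(r₂/r₁) drop.
L₂ = 85 − 20·log₁₀(33.5/7.2) = 85 − 13.354 = 71.65 dB(A).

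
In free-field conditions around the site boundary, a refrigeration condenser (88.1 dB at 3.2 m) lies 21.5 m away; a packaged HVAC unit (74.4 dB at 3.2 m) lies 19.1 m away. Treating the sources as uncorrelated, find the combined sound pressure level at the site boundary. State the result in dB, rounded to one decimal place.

71.8 dB

Propagate each source to the receiver with L = L_ref − 20·log₁₀(r/r_ref), then add intensities.
refrigeration condenser: 88.1 − 20·log₁₀(21.5/3.2) = 88.1 − 16.55 = 71.55 dB.
packaged HVAC unit: 74.4 − 20·log₁₀(19.1/3.2) = 74.4 − 15.52 = 58.88 dB.
Σ 10^(L/10) = 1.508e+07 → L_total = 10·log₁₀(1.508e+07) = 71.78 dB.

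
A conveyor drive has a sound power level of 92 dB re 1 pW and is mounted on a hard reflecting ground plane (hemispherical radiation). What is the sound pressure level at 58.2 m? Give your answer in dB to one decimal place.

48.7 dB

L_p = L_w − 10·log₁₀(2π·r²) with r = 58.2 m.
2π·r² = 2.128e+04 m², 10·log₁₀ of that is 43.280 dB.
L_p = 92 − 43.280 = 48.72 dB.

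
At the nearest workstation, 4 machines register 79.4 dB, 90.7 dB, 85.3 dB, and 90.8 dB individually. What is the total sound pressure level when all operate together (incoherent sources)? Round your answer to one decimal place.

For uncorrelated sources the intensities add, so convert each level to linear form, sum, and take 10·log₁₀ of the total.
Σ 10^(L/10) = 10^(79.4/10) + 10^(90.7/10) + 10^(85.3/10) + 10^(90.8/10) = 2.803e+09.
L_total = 10·log₁₀(2.803e+09) = 94.48 dB.

94.5 dB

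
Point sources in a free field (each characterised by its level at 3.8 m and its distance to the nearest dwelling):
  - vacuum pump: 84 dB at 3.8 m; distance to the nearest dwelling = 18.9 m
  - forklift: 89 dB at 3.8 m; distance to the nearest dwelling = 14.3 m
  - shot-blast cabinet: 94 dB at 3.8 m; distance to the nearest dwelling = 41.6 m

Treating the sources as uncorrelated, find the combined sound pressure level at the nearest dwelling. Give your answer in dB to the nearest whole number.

Propagate each source to the receiver with L = L_ref − 20·log₁₀(r/r_ref), then add intensities.
vacuum pump: 84 − 20·log₁₀(18.9/3.8) = 84 − 13.93 = 70.07 dB.
forklift: 89 − 20·log₁₀(14.3/3.8) = 89 − 11.51 = 77.49 dB.
shot-blast cabinet: 94 − 20·log₁₀(41.6/3.8) = 94 − 20.79 = 73.21 dB.
Σ 10^(L/10) = 8.720e+07 → L_total = 10·log₁₀(8.720e+07) = 79.41 dB.

79 dB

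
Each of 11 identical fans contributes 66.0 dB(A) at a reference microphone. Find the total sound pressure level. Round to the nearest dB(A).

76 dB(A)

N identical incoherent sources raise the level by 10·log₁₀ N.
L_total = 66.0 + 10·log₁₀(11) = 66.0 + 10.414 = 76.41 dB(A).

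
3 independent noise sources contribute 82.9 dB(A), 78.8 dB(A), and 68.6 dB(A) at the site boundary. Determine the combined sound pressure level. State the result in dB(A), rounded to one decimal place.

For uncorrelated sources the intensities add, so convert each level to linear form, sum, and take 10·log₁₀ of the total.
Σ 10^(L/10) = 10^(82.9/10) + 10^(78.8/10) + 10^(68.6/10) = 2.781e+08.
L_total = 10·log₁₀(2.781e+08) = 84.44 dB(A).

84.4 dB(A)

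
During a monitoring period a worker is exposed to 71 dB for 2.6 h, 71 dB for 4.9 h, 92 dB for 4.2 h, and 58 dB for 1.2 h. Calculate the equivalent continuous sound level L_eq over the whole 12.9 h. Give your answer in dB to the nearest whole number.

87 dB

L_eq = 10·log₁₀[(1/T)·Σ tᵢ·10^(Lᵢ/10)] with T = 12.9 h.
Σ tᵢ·10^(Lᵢ/10) = 2.6·10^(71/10) + 4.9·10^(71/10) + 4.2·10^(92/10) + 1.2·10^(58/10) = 6.752e+09.
L_eq = 10·log₁₀(6.752e+09/12.9) = 87.19 dB.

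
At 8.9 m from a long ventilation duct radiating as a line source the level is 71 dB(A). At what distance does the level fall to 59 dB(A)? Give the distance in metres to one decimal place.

Line-source spreading drops the level by 10·log₁₀(r₂/r₁); inverting, r₂/r₁ = 10^(ΔL/10).
r₂ = 8.9·10^((71−59)/10) = 8.9·10^(12.0/10) = 141.06 m.

141.1 m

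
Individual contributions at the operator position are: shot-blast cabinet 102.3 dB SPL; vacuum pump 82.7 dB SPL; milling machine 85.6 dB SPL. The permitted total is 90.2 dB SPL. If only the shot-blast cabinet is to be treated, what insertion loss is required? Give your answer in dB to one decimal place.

15.3 dB

Everything except the shot-blast cabinet sums to 10^(82.7/10) + 10^(85.6/10) = 5.493e+08 in linear terms, 87.40 dB SPL.
The limit corresponds to 10^(90.2/10) = 1.047e+09; subtracting the fixed part leaves 4.978e+08 for the shot-blast cabinet, i.e. 86.97 dB SPL.
So the shot-blast cabinet must be reduced from 102.3 to 86.97 dB SPL: IL = 15.33 dB.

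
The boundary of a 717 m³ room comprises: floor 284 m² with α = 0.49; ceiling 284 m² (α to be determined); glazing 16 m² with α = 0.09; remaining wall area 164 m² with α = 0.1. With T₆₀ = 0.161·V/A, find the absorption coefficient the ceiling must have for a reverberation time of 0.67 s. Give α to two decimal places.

From T₆₀ = 0.161·V/A, the target T₆₀ = 0.67 s needs A = 0.161·717/0.67 = 172.29 m².
Absorption from the other surfaces = 284·0.49 + 16·0.09 + 164·0.1 = 157.00 m², so the ceiling must supply 15.29 m² over 284 m².
α = 15.29/284 = 0.054.

0.05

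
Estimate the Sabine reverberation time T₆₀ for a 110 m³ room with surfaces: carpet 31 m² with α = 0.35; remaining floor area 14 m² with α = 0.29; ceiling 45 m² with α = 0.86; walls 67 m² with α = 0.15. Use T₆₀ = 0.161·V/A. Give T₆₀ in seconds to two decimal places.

0.28 s

Summing Sᵢαᵢ: 31·0.35 + 14·0.29 + 45·0.86 + 67·0.15 = 63.66 m².
T₆₀ = 0.161 × 110 / 63.66 = 0.278 s.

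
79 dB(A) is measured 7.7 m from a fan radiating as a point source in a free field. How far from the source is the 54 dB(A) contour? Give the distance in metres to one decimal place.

136.9 m

For a point source L₁ − L₂ = 20·log₁₀(r₂/r₁), so r₂ = r₁·10^((L₁−L₂)/20).
r₂ = 7.7·10^((79−54)/20) = 7.7·10^(25.0/20) = 136.93 m.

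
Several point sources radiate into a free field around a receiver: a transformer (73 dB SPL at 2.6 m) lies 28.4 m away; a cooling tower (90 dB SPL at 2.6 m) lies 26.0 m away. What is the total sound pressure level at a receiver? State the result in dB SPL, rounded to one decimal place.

Propagate each source to the receiver with L = L_ref − 20·log₁₀(r/r_ref), then add intensities.
transformer: 73 − 20·log₁₀(28.4/2.6) = 73 − 20.77 = 52.23 dB SPL.
cooling tower: 90 − 20·log₁₀(26.0/2.6) = 90 − 20.00 = 70.00 dB SPL.
Σ 10^(L/10) = 1.017e+07 → L_total = 10·log₁₀(1.017e+07) = 70.07 dB SPL.

70.1 dB SPL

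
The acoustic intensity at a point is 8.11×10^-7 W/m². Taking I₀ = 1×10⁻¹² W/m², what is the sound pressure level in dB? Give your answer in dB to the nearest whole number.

Dividing by I₀ shifts the exponent by 12: I/I₀ = 8.11×10^5.
L = 10·(0.9090 + 5) = 59.09 dB.

59 dB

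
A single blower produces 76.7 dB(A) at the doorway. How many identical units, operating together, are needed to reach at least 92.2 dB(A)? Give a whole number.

Need L₁ + 10·log₁₀ N ≥ 92.2, i.e. log₁₀ N ≥ 1.55.
N ≥ 10^(15.5/10) = 35.481, so N = 36.

36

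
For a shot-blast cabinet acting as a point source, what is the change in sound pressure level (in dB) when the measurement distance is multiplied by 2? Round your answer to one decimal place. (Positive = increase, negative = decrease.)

-6.0 dB

A point source loses 6 dB per doubling of distance; generally ΔL = −20·log₁₀(r₂/r₁).
ΔL = −20·log₁₀(2) = -6.02 dB.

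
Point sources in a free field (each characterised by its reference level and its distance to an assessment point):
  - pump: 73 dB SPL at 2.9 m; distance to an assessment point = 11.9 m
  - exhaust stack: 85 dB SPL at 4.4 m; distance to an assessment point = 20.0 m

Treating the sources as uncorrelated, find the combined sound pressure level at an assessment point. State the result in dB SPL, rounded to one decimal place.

Apply inverse-square spreading to bring every level to the receiver, then sum 10^(L/10).
pump: 73 − 20·log₁₀(11.9/2.9) = 73 − 12.26 = 60.74 dB SPL.
exhaust stack: 85 − 20·log₁₀(20.0/4.4) = 85 − 13.15 = 71.85 dB SPL.
Σ 10^(L/10) = 1.649e+07 → L_total = 10·log₁₀(1.649e+07) = 72.17 dB SPL.

72.2 dB SPL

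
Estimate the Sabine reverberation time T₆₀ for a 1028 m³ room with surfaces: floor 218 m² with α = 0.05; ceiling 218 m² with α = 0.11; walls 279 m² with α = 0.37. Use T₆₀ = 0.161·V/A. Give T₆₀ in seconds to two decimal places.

1.20 s

A = Σ Sᵢαᵢ = 218·0.05 + 218·0.11 + 279·0.37 = 138.11 m².
T₆₀ = 0.161 × 1028 / 138.11 = 1.198 s.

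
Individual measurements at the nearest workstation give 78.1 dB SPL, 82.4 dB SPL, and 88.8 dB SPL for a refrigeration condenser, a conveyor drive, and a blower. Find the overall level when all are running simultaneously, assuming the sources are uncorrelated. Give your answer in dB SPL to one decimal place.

For uncorrelated sources the intensities add, so convert each level to linear form, sum, and take 10·log₁₀ of the total.
Σ 10^(L/10) = 10^(78.1/10) + 10^(82.4/10) + 10^(88.8/10) = 9.969e+08.
L_total = 10·log₁₀(9.969e+08) = 89.99 dB SPL.

90.0 dB SPL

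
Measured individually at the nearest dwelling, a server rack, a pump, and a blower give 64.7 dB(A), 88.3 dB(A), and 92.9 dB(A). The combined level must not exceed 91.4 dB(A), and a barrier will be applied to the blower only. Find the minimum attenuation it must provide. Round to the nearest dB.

The untreated sources together contribute 10^(64.7/10) + 10^(88.3/10) = 6.790e+08, i.e. 88.32 dB(A).
The limit corresponds to 10^(91.4/10) = 1.380e+09; subtracting the fixed part leaves 7.014e+08 for the blower, i.e. 88.46 dB(A).
So the blower must be reduced from 92.9 to 88.46 dB(A): IL = 4.44 dB.

4 dB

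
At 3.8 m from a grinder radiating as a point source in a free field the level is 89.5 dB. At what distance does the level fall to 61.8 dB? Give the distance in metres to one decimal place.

92.2 m

For a point source L₁ − L₂ = 20·log₁₀(r₂/r₁), so r₂ = r₁·10^((L₁−L₂)/20).
r₂ = 3.8·10^((89.5−61.8)/20) = 3.8·10^(27.7/20) = 92.21 m.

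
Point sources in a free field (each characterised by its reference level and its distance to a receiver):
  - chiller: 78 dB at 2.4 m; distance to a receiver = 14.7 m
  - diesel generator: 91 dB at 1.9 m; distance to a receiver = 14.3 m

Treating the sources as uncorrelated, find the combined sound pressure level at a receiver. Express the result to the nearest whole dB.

74 dB

Propagate each source to the receiver with L = L_ref − 20·log₁₀(r/r_ref), then add intensities.
chiller: 78 − 20·log₁₀(14.7/2.4) = 78 − 15.74 = 62.26 dB.
diesel generator: 91 − 20·log₁₀(14.3/1.9) = 91 − 17.53 = 73.47 dB.
Σ 10^(L/10) = 2.391e+07 → L_total = 10·log₁₀(2.391e+07) = 73.79 dB.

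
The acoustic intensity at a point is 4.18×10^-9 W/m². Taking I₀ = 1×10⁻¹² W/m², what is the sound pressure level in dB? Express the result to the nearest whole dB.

36 dB

L = 10·log₁₀(I/I₀) = 10·log₁₀(4.18×10^-9/10⁻¹²) = 10·log₁₀(4.18×10^3).
L = 10·(0.6212 + 3) = 36.21 dB.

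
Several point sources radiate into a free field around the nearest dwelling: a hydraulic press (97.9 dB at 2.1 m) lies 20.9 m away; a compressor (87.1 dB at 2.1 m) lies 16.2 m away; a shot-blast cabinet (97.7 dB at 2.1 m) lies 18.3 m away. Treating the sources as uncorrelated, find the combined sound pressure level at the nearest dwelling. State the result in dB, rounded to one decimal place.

First find each source's level at the receiver (point-source: −20·log₁₀(r/r_ref)), then combine on an intensity basis.
hydraulic press: 97.9 − 20·log₁₀(20.9/2.1) = 97.9 − 19.96 = 77.94 dB.
compressor: 87.1 − 20·log₁₀(16.2/2.1) = 87.1 − 17.75 = 69.35 dB.
shot-blast cabinet: 97.7 − 20·log₁₀(18.3/2.1) = 97.7 − 18.80 = 78.90 dB.
Σ 10^(L/10) = 1.484e+08 → L_total = 10·log₁₀(1.484e+08) = 81.71 dB.

81.7 dB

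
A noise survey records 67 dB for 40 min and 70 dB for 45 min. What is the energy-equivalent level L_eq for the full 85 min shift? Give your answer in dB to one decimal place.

68.8 dB

Weight each interval's intensity by its duration and average over T = 85 min:
Σ tᵢ·10^(Lᵢ/10) = 40·10^(67/10) + 45·10^(70/10) = 6.505e+08.
L_eq = 10·log₁₀(6.505e+08/85) = 68.84 dB.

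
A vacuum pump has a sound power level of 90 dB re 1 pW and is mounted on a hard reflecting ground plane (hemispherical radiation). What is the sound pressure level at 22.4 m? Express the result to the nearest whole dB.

55 dB

Free-field hemispherical radiation: L_p = L_w − 10·log₁₀(2π·r²), r = 22.4 m.
2π·r² = 3153 m², 10·log₁₀ of that is 34.987 dB.
L_p = 90 − 34.987 = 55.01 dB.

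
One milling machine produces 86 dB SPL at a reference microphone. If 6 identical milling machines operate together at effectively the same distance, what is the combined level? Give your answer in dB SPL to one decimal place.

93.8 dB SPL

L_total = L₁ + 10·log₁₀ N for N identical incoherent sources.
L_total = 86 + 10·log₁₀(6) = 86 + 7.782 = 93.78 dB SPL.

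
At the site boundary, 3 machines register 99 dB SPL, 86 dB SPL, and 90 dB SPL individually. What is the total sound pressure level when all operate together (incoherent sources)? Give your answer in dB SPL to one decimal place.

For uncorrelated sources the intensities add, so convert each level to linear form, sum, and take 10·log₁₀ of the total.
Σ 10^(L/10) = 10^(99/10) + 10^(86/10) + 10^(90/10) = 9.341e+09.
L_total = 10·log₁₀(9.341e+09) = 99.70 dB SPL.

99.7 dB SPL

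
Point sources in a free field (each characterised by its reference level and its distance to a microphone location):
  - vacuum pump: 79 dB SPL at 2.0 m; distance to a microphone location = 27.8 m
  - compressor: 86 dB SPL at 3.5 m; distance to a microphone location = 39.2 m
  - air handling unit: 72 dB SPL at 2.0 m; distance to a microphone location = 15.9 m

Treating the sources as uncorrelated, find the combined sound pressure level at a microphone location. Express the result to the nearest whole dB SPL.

Apply inverse-square spreading to bring every level to the receiver, then sum 10^(L/10).
vacuum pump: 79 − 20·log₁₀(27.8/2.0) = 79 − 22.86 = 56.14 dB SPL.
compressor: 86 − 20·log₁₀(39.2/3.5) = 86 − 20.98 = 65.02 dB SPL.
air handling unit: 72 − 20·log₁₀(15.9/2.0) = 72 − 18.01 = 53.99 dB SPL.
Σ 10^(L/10) = 3.836e+06 → L_total = 10·log₁₀(3.836e+06) = 65.84 dB SPL.

66 dB SPL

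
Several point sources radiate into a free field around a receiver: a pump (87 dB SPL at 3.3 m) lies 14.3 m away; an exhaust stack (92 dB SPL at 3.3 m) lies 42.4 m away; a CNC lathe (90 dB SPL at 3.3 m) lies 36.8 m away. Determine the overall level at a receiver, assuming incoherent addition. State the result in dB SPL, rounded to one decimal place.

76.5 dB SPL

First find each source's level at the receiver (point-source: −20·log₁₀(r/r_ref)), then combine on an intensity basis.
pump: 87 − 20·log₁₀(14.3/3.3) = 87 − 12.74 = 74.26 dB SPL.
exhaust stack: 92 − 20·log₁₀(42.4/3.3) = 92 − 22.18 = 69.82 dB SPL.
CNC lathe: 90 − 20·log₁₀(36.8/3.3) = 90 − 20.95 = 69.05 dB SPL.
Σ 10^(L/10) = 4.433e+07 → L_total = 10·log₁₀(4.433e+07) = 76.47 dB SPL.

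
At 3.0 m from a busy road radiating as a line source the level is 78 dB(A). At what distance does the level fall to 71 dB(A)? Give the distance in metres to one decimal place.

15.0 m

Line-source spreading drops the level by 10·log₁₀(r₂/r₁); inverting, r₂/r₁ = 10^(ΔL/10).
r₂ = 3.0·10^((78−71)/10) = 3.0·10^(7.0/10) = 15.04 m.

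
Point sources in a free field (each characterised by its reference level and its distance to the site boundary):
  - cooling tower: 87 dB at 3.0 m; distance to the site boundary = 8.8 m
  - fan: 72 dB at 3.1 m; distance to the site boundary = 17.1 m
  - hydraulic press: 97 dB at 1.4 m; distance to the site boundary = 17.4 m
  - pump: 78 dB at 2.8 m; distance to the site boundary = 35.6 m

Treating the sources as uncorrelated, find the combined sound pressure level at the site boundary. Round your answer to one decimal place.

79.6 dB

First find each source's level at the receiver (point-source: −20·log₁₀(r/r_ref)), then combine on an intensity basis.
cooling tower: 87 − 20·log₁₀(8.8/3.0) = 87 − 9.35 = 77.65 dB.
fan: 72 − 20·log₁₀(17.1/3.1) = 72 − 14.83 = 57.17 dB.
hydraulic press: 97 − 20·log₁₀(17.4/1.4) = 97 − 21.89 = 75.11 dB.
pump: 78 − 20·log₁₀(35.6/2.8) = 78 − 22.09 = 55.91 dB.
Σ 10^(L/10) = 9.160e+07 → L_total = 10·log₁₀(9.160e+07) = 79.62 dB.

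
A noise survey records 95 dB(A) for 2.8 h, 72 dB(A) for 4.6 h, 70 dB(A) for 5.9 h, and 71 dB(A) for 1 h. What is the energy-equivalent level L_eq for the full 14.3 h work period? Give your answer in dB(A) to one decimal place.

88.0 dB(A)

L_eq = 10·log₁₀[(1/T)·Σ tᵢ·10^(Lᵢ/10)] with T = 14.3 h.
Σ tᵢ·10^(Lᵢ/10) = 2.8·10^(95/10) + 4.6·10^(72/10) + 5.9·10^(70/10) + 1·10^(71/10) = 8.999e+09.
L_eq = 10·log₁₀(8.999e+09/14.3) = 87.99 dB(A).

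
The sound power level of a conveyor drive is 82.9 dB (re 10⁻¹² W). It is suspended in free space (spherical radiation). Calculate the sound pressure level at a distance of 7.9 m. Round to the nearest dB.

54 dB

L_p = L_w − 10·log₁₀(4π·r²) with r = 7.9 m.
4π·r² = 784.3 m², 10·log₁₀ of that is 28.945 dB.
L_p = 82.9 − 28.945 = 53.96 dB.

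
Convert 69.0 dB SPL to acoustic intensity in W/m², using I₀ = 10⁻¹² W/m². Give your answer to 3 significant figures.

7.94e-06 W/m²

L = 10·log₁₀(I/I₀) ⇒ I = I₀·10^(L/10) = 10⁻¹² × 10^6.90.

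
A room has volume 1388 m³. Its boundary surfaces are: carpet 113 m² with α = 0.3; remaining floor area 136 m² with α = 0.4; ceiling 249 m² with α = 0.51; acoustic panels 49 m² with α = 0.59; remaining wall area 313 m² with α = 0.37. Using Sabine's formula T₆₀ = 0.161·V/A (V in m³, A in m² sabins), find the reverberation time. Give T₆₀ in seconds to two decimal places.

Summing Sᵢαᵢ: 113·0.3 + 136·0.4 + 249·0.51 + 49·0.59 + 313·0.37 = 360.01 m².
T₆₀ = 0.161·V/A = 0.161·1388/360.01 = 0.621 s.

0.62 s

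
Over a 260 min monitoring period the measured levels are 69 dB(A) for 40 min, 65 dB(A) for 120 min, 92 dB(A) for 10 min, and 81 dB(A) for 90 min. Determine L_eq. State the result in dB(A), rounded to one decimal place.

80.3 dB(A)

Weight each interval's intensity by its duration and average over T = 260 min:
Σ tᵢ·10^(Lᵢ/10) = 40·10^(69/10) + 120·10^(65/10) + 10·10^(92/10) + 90·10^(81/10) = 2.788e+10.
L_eq = 10·log₁₀(2.788e+10/260) = 80.30 dB(A).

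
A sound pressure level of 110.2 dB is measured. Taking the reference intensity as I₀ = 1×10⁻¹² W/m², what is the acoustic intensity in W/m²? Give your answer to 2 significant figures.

0.10 W/m²

I/I₀ = 10^(110.2/10) = 1.047e+11, so I = 1.047e+11 × 10⁻¹² W/m².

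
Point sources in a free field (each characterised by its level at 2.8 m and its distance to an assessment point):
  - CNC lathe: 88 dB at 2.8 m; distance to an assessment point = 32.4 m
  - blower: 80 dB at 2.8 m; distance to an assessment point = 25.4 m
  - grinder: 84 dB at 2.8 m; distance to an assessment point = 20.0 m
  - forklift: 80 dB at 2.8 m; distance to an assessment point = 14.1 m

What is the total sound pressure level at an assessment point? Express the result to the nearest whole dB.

72 dB

First find each source's level at the receiver (point-source: −20·log₁₀(r/r_ref)), then combine on an intensity basis.
CNC lathe: 88 − 20·log₁₀(32.4/2.8) = 88 − 21.27 = 66.73 dB.
blower: 80 − 20·log₁₀(25.4/2.8) = 80 − 19.15 = 60.85 dB.
grinder: 84 − 20·log₁₀(20.0/2.8) = 84 − 17.08 = 66.92 dB.
forklift: 80 − 20·log₁₀(14.1/2.8) = 80 − 14.04 = 65.96 dB.
Σ 10^(L/10) = 1.479e+07 → L_total = 10·log₁₀(1.479e+07) = 71.70 dB.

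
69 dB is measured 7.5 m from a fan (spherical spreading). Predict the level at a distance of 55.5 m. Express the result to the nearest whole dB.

Spherical spreading from a point source gives a 20·log₁₀(r₂/r₁) drop.
L₂ = 69 − 20·log₁₀(55.5/7.5) = 69 − 17.385 = 51.62 dB.

52 dB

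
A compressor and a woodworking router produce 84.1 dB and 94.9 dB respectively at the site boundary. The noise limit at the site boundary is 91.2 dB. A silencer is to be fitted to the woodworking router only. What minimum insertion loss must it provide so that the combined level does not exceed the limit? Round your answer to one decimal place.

4.6 dB

The untreated sources together contribute 10^(84.1/10) = 2.570e+08, i.e. 84.10 dB.
To meet 91.2 dB overall, the treated woodworking router may contribute at most 10^(91.2/10) − 2.570e+08 = 1.061e+09, i.e. 90.26 dB.
So the woodworking router must be reduced from 94.9 to 90.26 dB: IL = 4.64 dB.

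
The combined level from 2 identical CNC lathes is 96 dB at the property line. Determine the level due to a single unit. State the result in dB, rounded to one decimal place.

2 equal contributions raise the level by 10·log₁₀ 2 = 3.010 dB, so each unit alone gives 96 − 3.010.

93.0 dB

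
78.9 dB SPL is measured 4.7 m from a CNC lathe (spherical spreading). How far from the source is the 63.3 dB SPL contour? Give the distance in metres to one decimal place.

Point-source spreading drops the level by 20·log₁₀(r₂/r₁); inverting, r₂/r₁ = 10^(ΔL/20).
r₂ = 4.7·10^((78.9−63.3)/20) = 4.7·10^(15.6/20) = 28.32 m.

28.3 m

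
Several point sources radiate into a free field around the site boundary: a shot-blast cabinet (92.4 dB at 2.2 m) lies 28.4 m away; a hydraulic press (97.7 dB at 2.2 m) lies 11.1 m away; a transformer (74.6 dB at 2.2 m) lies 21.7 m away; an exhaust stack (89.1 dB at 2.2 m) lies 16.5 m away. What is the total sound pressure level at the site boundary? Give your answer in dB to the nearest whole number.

84 dB

Apply inverse-square spreading to bring every level to the receiver, then sum 10^(L/10).
shot-blast cabinet: 92.4 − 20·log₁₀(28.4/2.2) = 92.4 − 22.22 = 70.18 dB.
hydraulic press: 97.7 − 20·log₁₀(11.1/2.2) = 97.7 − 14.06 = 83.64 dB.
transformer: 74.6 − 20·log₁₀(21.7/2.2) = 74.6 − 19.88 = 54.72 dB.
exhaust stack: 89.1 − 20·log₁₀(16.5/2.2) = 89.1 − 17.50 = 71.60 dB.
Σ 10^(L/10) = 2.565e+08 → L_total = 10·log₁₀(2.565e+08) = 84.09 dB.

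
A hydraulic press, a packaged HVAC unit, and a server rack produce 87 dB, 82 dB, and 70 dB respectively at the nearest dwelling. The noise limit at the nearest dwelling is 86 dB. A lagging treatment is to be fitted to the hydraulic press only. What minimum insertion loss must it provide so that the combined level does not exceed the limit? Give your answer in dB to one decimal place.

3.4 dB

Everything except the hydraulic press sums to 10^(82/10) + 10^(70/10) = 1.685e+08 in linear terms, 82.27 dB.
To meet 86 dB overall, the treated hydraulic press may contribute at most 10^(86/10) − 1.685e+08 = 2.296e+08, i.e. 83.61 dB.
So the hydraulic press must be reduced from 87 to 83.61 dB: IL = 3.39 dB.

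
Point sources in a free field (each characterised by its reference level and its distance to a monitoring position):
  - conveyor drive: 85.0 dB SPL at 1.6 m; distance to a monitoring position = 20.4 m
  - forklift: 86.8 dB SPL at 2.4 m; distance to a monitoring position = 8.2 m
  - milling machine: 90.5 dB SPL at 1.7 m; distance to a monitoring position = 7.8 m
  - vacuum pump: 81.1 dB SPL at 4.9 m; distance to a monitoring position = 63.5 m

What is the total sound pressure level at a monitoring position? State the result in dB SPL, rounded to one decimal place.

79.9 dB SPL

First find each source's level at the receiver (point-source: −20·log₁₀(r/r_ref)), then combine on an intensity basis.
conveyor drive: 85.0 − 20·log₁₀(20.4/1.6) = 85.0 − 22.11 = 62.89 dB SPL.
forklift: 86.8 − 20·log₁₀(8.2/2.4) = 86.8 − 10.67 = 76.13 dB SPL.
milling machine: 90.5 − 20·log₁₀(7.8/1.7) = 90.5 − 13.23 = 77.27 dB SPL.
vacuum pump: 81.1 − 20·log₁₀(63.5/4.9) = 81.1 − 22.25 = 58.85 dB SPL.
Σ 10^(L/10) = 9.701e+07 → L_total = 10·log₁₀(9.701e+07) = 79.87 dB SPL.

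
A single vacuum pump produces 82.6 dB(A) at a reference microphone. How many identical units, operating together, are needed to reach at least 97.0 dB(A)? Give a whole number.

N identical sources give L₁ + 10·log₁₀ N, so require 10·log₁₀ N ≥ 97.0 − 82.6 = 14.4 dB.
N ≥ 10^(14.4/10) = 27.542, so N = 28.

28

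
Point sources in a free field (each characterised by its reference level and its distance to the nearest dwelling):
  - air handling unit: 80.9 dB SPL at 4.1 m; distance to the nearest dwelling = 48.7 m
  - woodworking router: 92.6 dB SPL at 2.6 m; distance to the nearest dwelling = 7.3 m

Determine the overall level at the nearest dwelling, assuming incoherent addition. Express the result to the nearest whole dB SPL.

84 dB SPL

Propagate each source to the receiver with L = L_ref − 20·log₁₀(r/r_ref), then add intensities.
air handling unit: 80.9 − 20·log₁₀(48.7/4.1) = 80.9 − 21.49 = 59.41 dB SPL.
woodworking router: 92.6 − 20·log₁₀(7.3/2.6) = 92.6 − 8.97 = 83.63 dB SPL.
Σ 10^(L/10) = 2.317e+08 → L_total = 10·log₁₀(2.317e+08) = 83.65 dB SPL.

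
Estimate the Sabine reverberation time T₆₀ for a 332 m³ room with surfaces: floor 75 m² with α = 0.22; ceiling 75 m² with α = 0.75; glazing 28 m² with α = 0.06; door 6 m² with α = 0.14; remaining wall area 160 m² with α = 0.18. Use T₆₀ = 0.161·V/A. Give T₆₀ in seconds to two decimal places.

A = Σ Sᵢαᵢ = 75·0.22 + 75·0.75 + 28·0.06 + 6·0.14 + 160·0.18 = 104.07 m².
T₆₀ = 0.161 × 332 / 104.07 = 0.514 s.

0.51 s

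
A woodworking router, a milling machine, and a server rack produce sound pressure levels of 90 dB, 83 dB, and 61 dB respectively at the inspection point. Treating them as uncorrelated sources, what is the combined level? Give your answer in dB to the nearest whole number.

91 dB

Incoherent sources combine by intensity addition: L_total = 10·log₁₀(Σ 10^(L_i/10)).
Σ 10^(L/10) = 10^(90/10) + 10^(83/10) + 10^(61/10) = 1.201e+09.
L_total = 10·log₁₀(1.201e+09) = 90.79 dB.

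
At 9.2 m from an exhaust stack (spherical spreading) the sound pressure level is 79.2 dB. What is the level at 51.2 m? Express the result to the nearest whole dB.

Spherical spreading from a point source gives a 20·log₁₀(r₂/r₁) drop.
L₂ = 79.2 − 20·log₁₀(51.2/9.2) = 79.2 − 14.910 = 64.29 dB.

64 dB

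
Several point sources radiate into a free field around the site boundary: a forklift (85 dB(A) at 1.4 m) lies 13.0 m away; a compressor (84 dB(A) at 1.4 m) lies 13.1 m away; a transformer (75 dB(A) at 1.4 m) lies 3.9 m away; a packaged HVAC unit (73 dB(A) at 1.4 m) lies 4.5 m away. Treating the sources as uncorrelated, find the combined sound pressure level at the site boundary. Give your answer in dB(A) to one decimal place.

71.0 dB(A)

Apply inverse-square spreading to bring every level to the receiver, then sum 10^(L/10).
forklift: 85 − 20·log₁₀(13.0/1.4) = 85 − 19.36 = 65.64 dB(A).
compressor: 84 − 20·log₁₀(13.1/1.4) = 84 − 19.42 = 64.58 dB(A).
transformer: 75 − 20·log₁₀(3.9/1.4) = 75 − 8.90 = 66.10 dB(A).
packaged HVAC unit: 73 − 20·log₁₀(4.5/1.4) = 73 − 10.14 = 62.86 dB(A).
Σ 10^(L/10) = 1.254e+07 → L_total = 10·log₁₀(1.254e+07) = 70.98 dB(A).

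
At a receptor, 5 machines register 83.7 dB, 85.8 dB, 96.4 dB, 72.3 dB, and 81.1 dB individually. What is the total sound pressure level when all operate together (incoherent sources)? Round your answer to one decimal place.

For uncorrelated sources the intensities add, so convert each level to linear form, sum, and take 10·log₁₀ of the total.
Σ 10^(L/10) = 10^(83.7/10) + 10^(85.8/10) + 10^(96.4/10) + 10^(72.3/10) + 10^(81.1/10) = 5.126e+09.
L_total = 10·log₁₀(5.126e+09) = 97.10 dB.

97.1 dB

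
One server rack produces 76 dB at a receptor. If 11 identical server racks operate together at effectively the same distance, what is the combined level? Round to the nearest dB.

With 11 equal, uncorrelated contributions the intensity is 11× that of one unit, giving a rise of 10·log₁₀ 11.
L_total = 76 + 10·log₁₀(11) = 76 + 10.414 = 86.41 dB.

86 dB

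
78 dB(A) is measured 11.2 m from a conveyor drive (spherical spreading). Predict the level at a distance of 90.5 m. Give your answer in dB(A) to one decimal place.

Point-source attenuation: ΔL = 20·log₁₀(r₂/r₁) = 20·log₁₀(90.5/11.2) = 18.149 dB.
L₂ = 78 − 20·log₁₀(90.5/11.2) = 78 − 18.149 = 59.85 dB(A).

59.9 dB(A)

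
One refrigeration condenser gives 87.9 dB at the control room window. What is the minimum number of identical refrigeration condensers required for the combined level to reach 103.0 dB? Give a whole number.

33

The shortfall is 103.0 − 87.9 = 15.1 dB, and N units add 10·log₁₀ N, so need 10·log₁₀ N ≥ 15.1.
N ≥ 10^(15.1/10) = 32.359, so N = 33.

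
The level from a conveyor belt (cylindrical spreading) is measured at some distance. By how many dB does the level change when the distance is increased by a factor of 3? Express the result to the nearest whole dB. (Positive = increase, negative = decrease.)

Line-source spreading: ΔL = −10·log₁₀(r₂/r₁).
ΔL = −10·log₁₀(3) = -4.77 dB.

-5 dB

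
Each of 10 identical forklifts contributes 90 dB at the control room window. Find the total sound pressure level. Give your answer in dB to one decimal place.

With 10 equal, uncorrelated contributions the intensity is 10× that of one unit, giving a rise of 10·log₁₀ 10.
L_total = 90 + 10·log₁₀(10) = 90 + 10.000 = 100.00 dB.

100.0 dB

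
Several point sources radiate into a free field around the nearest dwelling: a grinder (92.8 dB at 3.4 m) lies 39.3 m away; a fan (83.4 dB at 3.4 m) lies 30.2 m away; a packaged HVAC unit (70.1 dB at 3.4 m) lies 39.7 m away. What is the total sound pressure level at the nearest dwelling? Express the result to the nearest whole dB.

Propagate each source to the receiver with L = L_ref − 20·log₁₀(r/r_ref), then add intensities.
grinder: 92.8 − 20·log₁₀(39.3/3.4) = 92.8 − 21.26 = 71.54 dB.
fan: 83.4 − 20·log₁₀(30.2/3.4) = 83.4 − 18.97 = 64.43 dB.
packaged HVAC unit: 70.1 − 20·log₁₀(39.7/3.4) = 70.1 − 21.35 = 48.75 dB.
Σ 10^(L/10) = 1.711e+07 → L_total = 10·log₁₀(1.711e+07) = 72.33 dB.

72 dB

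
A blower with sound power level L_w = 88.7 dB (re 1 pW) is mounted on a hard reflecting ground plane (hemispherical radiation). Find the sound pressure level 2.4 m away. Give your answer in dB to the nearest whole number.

L_p = L_w − 10·log₁₀(2π·r²) with r = 2.4 m.
2π·r² = 36.19 m², 10·log₁₀ of that is 15.586 dB.
L_p = 88.7 − 15.586 = 73.11 dB.

73 dB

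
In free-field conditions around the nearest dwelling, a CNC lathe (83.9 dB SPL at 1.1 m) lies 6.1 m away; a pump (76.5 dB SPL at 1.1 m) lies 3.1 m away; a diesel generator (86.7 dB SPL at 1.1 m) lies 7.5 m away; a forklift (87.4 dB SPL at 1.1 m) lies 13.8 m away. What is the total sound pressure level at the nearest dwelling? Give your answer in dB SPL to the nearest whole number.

First find each source's level at the receiver (point-source: −20·log₁₀(r/r_ref)), then combine on an intensity basis.
CNC lathe: 83.9 − 20·log₁₀(6.1/1.1) = 83.9 − 14.88 = 69.02 dB SPL.
pump: 76.5 − 20·log₁₀(3.1/1.1) = 76.5 − 9.00 = 67.50 dB SPL.
diesel generator: 86.7 − 20·log₁₀(7.5/1.1) = 86.7 − 16.67 = 70.03 dB SPL.
forklift: 87.4 − 20·log₁₀(13.8/1.1) = 87.4 − 21.97 = 65.43 dB SPL.
Σ 10^(L/10) = 2.716e+07 → L_total = 10·log₁₀(2.716e+07) = 74.34 dB SPL.

74 dB SPL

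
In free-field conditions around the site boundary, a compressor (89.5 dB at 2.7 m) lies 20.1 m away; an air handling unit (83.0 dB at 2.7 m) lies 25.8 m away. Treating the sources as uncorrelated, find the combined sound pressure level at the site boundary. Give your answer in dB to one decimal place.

72.6 dB

First find each source's level at the receiver (point-source: −20·log₁₀(r/r_ref)), then combine on an intensity basis.
compressor: 89.5 − 20·log₁₀(20.1/2.7) = 89.5 − 17.44 = 72.06 dB.
air handling unit: 83.0 − 20·log₁₀(25.8/2.7) = 83.0 − 19.61 = 63.39 dB.
Σ 10^(L/10) = 1.827e+07 → L_total = 10·log₁₀(1.827e+07) = 72.62 dB.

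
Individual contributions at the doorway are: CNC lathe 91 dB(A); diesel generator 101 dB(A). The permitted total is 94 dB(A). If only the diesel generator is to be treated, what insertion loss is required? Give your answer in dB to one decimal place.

10.0 dB

The untreated sources together contribute 10^(91/10) = 1.259e+09, i.e. 91.00 dB(A).
The limit corresponds to 10^(94/10) = 2.512e+09; subtracting the fixed part leaves 1.253e+09 for the diesel generator, i.e. 90.98 dB(A).
So the diesel generator must be reduced from 101 to 90.98 dB(A): IL = 10.02 dB.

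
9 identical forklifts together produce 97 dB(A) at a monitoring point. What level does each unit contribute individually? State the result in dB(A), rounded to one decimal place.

9 equal contributions raise the level by 10·log₁₀ 9 = 9.542 dB, so each unit alone gives 97 − 9.542.

87.5 dB(A)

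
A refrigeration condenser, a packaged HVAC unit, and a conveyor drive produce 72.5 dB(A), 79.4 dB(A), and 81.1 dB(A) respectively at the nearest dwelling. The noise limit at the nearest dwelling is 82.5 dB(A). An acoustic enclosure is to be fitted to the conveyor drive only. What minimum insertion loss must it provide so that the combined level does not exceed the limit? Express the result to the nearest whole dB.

Everything except the conveyor drive sums to 10^(72.5/10) + 10^(79.4/10) = 1.049e+08 in linear terms, 80.21 dB(A).
The limit corresponds to 10^(82.5/10) = 1.778e+08; subtracting the fixed part leaves 7.295e+07 for the conveyor drive, i.e. 78.63 dB(A).
Required insertion loss = 81.1 − 78.63 = 2.47 dB.

2 dB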